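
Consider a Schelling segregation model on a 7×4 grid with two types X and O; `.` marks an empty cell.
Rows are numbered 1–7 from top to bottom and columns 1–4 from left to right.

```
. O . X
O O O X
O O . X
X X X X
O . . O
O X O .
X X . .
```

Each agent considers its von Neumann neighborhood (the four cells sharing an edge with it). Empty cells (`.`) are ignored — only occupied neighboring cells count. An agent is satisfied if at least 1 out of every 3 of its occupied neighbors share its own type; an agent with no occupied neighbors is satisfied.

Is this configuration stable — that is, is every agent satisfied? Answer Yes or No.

Row 1: (1,2)O 1/1 ✓ · (1,4)X 1/1 ✓
Row 2: (2,1)O 2/2 ✓ · (2,2)O 4/4 ✓ · (2,3)O 1/2 ✓ · (2,4)X 2/3 ✓
Row 3: (3,1)O 2/3 ✓ · (3,2)O 2/3 ✓ · (3,4)X 2/2 ✓
Row 4: (4,1)X 1/3 ✓ · (4,2)X 2/3 ✓ · (4,3)X 2/2 ✓ · (4,4)X 2/3 ✓
Row 5: (5,1)O 1/2 ✓ · (5,4)O 0/1 ✗
Row 6: (6,1)O 1/3 ✓ · (6,2)X 1/3 ✓ · (6,3)O 0/1 ✗
Row 7: (7,1)X 1/2 ✓ · (7,2)X 2/2 ✓
For instance (5,4) has only 0/1 same-type neighbors, below 1/3.

No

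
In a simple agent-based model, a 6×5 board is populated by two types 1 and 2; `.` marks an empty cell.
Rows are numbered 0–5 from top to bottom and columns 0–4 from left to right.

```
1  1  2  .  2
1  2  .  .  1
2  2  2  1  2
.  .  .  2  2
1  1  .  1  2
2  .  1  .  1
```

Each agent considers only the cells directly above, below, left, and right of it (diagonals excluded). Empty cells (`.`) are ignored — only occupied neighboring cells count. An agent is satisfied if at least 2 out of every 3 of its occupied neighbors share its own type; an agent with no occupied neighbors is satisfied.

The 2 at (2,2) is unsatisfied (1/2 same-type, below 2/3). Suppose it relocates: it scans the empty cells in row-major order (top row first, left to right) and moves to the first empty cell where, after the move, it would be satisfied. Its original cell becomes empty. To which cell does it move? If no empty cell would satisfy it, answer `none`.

(0,3)

Vacating (2,2). Empty cells in order:
  (0,3): 2/2 same-type → satisfied — stop here.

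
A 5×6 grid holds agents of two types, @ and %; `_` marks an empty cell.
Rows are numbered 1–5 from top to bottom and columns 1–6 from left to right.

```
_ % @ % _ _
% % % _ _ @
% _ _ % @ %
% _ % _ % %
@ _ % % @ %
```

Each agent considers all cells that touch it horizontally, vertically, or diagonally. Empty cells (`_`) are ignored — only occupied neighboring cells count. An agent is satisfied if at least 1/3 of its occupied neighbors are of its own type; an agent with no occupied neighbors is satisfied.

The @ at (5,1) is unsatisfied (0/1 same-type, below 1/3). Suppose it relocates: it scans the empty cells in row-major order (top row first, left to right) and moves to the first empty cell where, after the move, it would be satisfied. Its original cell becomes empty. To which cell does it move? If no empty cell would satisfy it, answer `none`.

Vacating (5,1). Empty cells in order:
  (1,1): 0/3 same-type → still unsatisfied.
  (1,5): 1/2 same-type → satisfied — stop here.

(1,5)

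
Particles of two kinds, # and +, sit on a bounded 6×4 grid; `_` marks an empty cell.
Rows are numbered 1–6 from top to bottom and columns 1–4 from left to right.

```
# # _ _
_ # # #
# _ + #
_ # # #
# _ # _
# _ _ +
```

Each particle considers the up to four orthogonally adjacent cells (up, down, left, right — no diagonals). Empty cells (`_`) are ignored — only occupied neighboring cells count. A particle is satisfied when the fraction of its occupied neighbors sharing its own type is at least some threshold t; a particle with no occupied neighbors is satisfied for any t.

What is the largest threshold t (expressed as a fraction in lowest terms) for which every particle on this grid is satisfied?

(1,1)# 1/1
(1,2)# 2/2
(2,2)# 2/2
(2,3)# 2/3
(2,4)# 2/2
(3,1)# — no occupied neighbors
(3,3)+ 0/3
(3,4)# 2/3
(4,2)# 1/1
(4,3)# 3/4
(4,4)# 2/2
(5,1)# 1/1
(5,3)# 1/1
(6,1)# 1/1
(6,4)+ — no occupied neighbors
The smallest same-type fraction is 0/3 at (3,3), which reduces to 0/1. Any threshold above that leaves this particle unsatisfied.

0/1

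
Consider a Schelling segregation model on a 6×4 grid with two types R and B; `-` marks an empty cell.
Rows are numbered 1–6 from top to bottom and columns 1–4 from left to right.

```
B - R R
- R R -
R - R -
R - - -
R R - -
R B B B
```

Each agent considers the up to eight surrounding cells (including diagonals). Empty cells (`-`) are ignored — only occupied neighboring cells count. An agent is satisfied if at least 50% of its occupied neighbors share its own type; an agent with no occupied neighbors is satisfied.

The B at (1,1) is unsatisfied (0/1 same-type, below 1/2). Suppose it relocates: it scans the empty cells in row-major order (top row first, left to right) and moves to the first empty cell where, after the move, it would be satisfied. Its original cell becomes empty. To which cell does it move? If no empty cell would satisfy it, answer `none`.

Vacating (1,1). Empty cells in order:
  (1,2): 0/3 same-type → still unsatisfied.
  (2,1): 0/2 same-type → still unsatisfied.
  (2,4): 0/4 same-type → still unsatisfied.
  (3,2): 0/5 same-type → still unsatisfied.
  (3,4): 0/2 same-type → still unsatisfied.
  (4,2): 0/5 same-type → still unsatisfied.
  (4,3): 0/2 same-type → still unsatisfied.
  (4,4): 0/1 same-type → still unsatisfied.
  (5,3): 3/4 same-type → satisfied — stop here.

(5,3)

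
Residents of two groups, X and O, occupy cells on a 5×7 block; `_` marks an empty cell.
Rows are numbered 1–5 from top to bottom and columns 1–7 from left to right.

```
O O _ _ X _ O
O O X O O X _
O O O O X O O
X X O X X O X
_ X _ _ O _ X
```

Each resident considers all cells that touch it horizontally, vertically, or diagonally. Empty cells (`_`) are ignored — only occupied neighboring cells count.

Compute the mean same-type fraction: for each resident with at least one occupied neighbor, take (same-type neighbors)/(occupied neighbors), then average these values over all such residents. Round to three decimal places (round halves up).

0.485

(1,1)O 3/3
(1,2)O 3/4
(1,5)X 1/3
(1,7)O 0/1
(2,1)O 5/5
(2,2)O 6/7
(2,3)X 0/6
(2,4)O 3/6
(2,5)O 3/6
(2,6)X 2/6
(3,1)O 3/5
(3,2)O 5/8
(3,3)O 5/8
(3,4)O 4/8
(3,5)X 3/8
(3,6)O 3/7
(3,7)O 2/4
(4,1)X 2/4
(4,2)X 2/6
(4,3)O 3/6
(4,4)X 2/6
(4,5)X 2/6
(4,6)O 3/7
(4,7)X 1/4
(5,2)X 2/3
(5,5)O 1/3
(5,7)X 1/2
Sum over 27 residents: 3/3 + 3/4 + 1/3 + 0/1 + 5/5 + 6/7 + 0/6 + 3/6 + 3/6 + 2/6 + 3/5 + 5/8 + 5/8 + 4/8 + 3/8 + 3/7 + 2/4 + 2/4 + 2/6 + 3/6 + 2/6 + 2/6 + 3/7 + 1/4 + 2/3 + 1/3 + 1/2 = 11009/840; mean = 11009/840 ÷ 27 = 11009/22680 = 0.485405… → 0.485.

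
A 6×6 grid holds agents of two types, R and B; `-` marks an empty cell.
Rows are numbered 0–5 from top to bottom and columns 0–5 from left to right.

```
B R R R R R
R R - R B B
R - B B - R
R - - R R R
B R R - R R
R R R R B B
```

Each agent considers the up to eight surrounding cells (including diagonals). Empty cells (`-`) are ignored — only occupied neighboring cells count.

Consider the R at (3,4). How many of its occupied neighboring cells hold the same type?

Occupied neighbors of (3,4): (2,3)=B, (2,5)=R, (3,3)=R, (3,5)=R, (4,4)=R, (4,5)=R.
Same type (R): 5 of 6.

5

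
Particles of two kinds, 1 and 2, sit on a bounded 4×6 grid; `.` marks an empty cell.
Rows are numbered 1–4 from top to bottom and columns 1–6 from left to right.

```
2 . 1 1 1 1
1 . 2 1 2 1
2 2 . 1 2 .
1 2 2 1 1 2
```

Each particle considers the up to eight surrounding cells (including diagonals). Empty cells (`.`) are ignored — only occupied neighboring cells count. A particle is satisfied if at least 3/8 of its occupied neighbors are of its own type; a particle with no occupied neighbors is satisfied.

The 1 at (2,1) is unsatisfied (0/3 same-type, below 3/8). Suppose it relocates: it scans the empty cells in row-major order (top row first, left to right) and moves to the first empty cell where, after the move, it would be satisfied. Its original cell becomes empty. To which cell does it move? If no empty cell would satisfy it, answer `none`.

Vacating (2,1). Empty cells in order:
  (1,2): 1/3 same-type → still unsatisfied.
  (2,2): 1/5 same-type → still unsatisfied.
  (3,3): 3/7 same-type → satisfied — stop here.

(3,3)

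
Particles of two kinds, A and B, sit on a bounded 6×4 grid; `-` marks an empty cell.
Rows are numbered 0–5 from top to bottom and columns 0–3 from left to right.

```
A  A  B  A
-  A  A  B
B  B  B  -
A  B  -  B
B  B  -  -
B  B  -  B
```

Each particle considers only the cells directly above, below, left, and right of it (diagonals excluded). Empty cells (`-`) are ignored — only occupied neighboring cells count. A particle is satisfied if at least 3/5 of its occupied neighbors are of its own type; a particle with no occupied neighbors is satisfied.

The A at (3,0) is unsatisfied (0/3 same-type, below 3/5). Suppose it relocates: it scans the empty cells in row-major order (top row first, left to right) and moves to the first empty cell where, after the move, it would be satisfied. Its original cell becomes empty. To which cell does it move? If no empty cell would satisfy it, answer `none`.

(1,0)

Vacating (3,0). Empty cells in order:
  (1,0): 2/3 same-type → satisfied — stop here.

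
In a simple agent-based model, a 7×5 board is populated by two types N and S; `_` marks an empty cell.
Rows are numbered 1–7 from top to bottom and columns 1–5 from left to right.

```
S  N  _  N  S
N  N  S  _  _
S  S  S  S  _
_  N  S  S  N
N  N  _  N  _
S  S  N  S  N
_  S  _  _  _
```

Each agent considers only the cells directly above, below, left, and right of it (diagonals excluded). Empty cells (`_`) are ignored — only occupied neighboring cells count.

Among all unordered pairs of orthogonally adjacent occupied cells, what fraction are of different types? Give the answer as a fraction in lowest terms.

16/29

Scan each occupied cell's neighbors to the right and below so each pair is counted once.
From row 1: 3 unlike of 4 pairs (running 3/4).
From row 2: 3 unlike of 5 pairs (running 6/9).
From row 3: 1 unlike of 6 pairs (running 7/15).
From row 4: 3 unlike of 5 pairs (running 10/20).
From row 5: 3 unlike of 4 pairs (running 13/24).
From row 6: 3 unlike of 5 pairs (running 16/29).
Total adjacent occupied pairs: 29; unlike-type pairs: 16.
16/29 is already in lowest terms.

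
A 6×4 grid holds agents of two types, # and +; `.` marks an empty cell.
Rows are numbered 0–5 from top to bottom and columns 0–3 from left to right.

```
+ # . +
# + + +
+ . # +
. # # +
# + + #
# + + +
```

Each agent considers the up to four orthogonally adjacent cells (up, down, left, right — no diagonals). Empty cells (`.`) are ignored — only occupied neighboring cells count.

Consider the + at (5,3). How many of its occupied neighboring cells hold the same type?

Occupied neighbors of (5,3): (4,3)=#, (5,2)=+.
Same type (+): 1 of 2.

1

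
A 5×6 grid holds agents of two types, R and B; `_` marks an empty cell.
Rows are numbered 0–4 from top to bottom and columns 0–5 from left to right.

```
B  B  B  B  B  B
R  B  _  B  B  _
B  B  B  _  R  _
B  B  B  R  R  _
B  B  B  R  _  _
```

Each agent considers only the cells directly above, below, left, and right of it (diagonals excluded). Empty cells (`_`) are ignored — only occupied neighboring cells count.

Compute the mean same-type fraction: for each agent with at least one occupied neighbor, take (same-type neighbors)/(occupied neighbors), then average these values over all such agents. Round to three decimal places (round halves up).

0.808

Row 0: (0,0)B 1/2 · (0,1)B 3/3 · (0,2)B 2/2 · (0,3)B 3/3 · (0,4)B 3/3 · (0,5)B 1/1
Row 1: (1,0)R 0/3 · (1,1)B 2/3 · (1,3)B 2/2 · (1,4)B 2/3
Row 2: (2,0)B 2/3 · (2,1)B 4/4 · (2,2)B 2/2 · (2,4)R 1/2
Row 3: (3,0)B 3/3 · (3,1)B 4/4 · (3,2)B 3/4 · (3,3)R 2/3 · (3,4)R 2/2
Row 4: (4,0)B 2/2 · (4,1)B 3/3 · (4,2)B 2/3 · (4,3)R 1/2
Sum over 23 agents: 1/2 + 3/3 + 2/2 + 3/3 + 3/3 + 1/1 + 0/3 + 2/3 + 2/2 + 2/3 + 2/3 + 4/4 + 2/2 + 1/2 + 3/3 + 4/4 + 3/4 + 2/3 + 2/2 + 2/2 + 3/3 + 2/3 + 1/2 = 223/12; mean = 223/12 ÷ 23 = 223/276 = 0.807971… → 0.808.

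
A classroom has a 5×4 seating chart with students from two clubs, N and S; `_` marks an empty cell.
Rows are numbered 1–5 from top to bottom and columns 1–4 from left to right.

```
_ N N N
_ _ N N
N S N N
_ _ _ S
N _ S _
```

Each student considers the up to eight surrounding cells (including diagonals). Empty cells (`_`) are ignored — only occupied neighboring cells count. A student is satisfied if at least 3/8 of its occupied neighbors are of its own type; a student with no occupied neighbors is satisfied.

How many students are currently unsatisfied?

Row 1: (1,2)N 2/2 ok · (1,3)N 4/4 ok · (1,4)N 3/3 ok
Row 2: (2,3)N 6/7 ok · (2,4)N 5/5 ok
Row 3: (3,1)N 0/1 unhappy · (3,2)S 0/3 unhappy · (3,3)N 3/5 ok · (3,4)N 3/4 ok
Row 4: (4,4)S 1/3 unhappy
Row 5: (5,1)N 0/0 ok · (5,3)S 1/1 ok
Unsatisfied: (3,1), (3,2), (4,4) — 3 in total.

3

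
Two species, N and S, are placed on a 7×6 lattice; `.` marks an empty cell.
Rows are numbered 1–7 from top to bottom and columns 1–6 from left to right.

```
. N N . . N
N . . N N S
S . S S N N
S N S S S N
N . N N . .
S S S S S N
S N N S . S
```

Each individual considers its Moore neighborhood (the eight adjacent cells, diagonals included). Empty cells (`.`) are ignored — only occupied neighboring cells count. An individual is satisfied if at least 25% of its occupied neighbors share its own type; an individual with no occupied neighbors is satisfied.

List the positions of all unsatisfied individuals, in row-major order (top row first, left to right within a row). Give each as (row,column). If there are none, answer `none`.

Row 1: (1,2)N 2/2 ✓ · (1,3)N 2/2 ✓ · (1,6)N 1/2 ✓
Row 2: (2,1)N 1/2 ✓ · (2,4)N 3/5 ✓ · (2,5)N 4/6 ✓ · (2,6)S 0/4 ✗
Row 3: (3,1)S 1/3 ✓ · (3,3)S 3/5 ✓ · (3,4)S 4/7 ✓ · (3,5)N 4/8 ✓ · (3,6)N 3/5 ✓
Row 4: (4,1)S 1/3 ✓ · (4,2)N 2/6 ✓ · (4,3)S 3/6 ✓ · (4,4)S 4/7 ✓ · (4,5)S 2/6 ✓ · (4,6)N 2/3 ✓
Row 5: (5,1)N 1/4 ✓ · (5,3)N 2/7 ✓ · (5,4)N 1/7 ✗
Row 6: (6,1)S 2/4 ✓ · (6,2)S 3/7 ✓ · (6,3)S 3/7 ✓ · (6,4)S 3/6 ✓ · (6,5)S 3/5 ✓ · (6,6)N 0/2 ✗
Row 7: (7,1)S 2/3 ✓ · (7,2)N 1/5 ✗ · (7,3)N 1/5 ✗ · (7,4)S 3/4 ✓ · (7,6)S 1/2 ✓

(2,6), (5,4), (6,6), (7,2), (7,3)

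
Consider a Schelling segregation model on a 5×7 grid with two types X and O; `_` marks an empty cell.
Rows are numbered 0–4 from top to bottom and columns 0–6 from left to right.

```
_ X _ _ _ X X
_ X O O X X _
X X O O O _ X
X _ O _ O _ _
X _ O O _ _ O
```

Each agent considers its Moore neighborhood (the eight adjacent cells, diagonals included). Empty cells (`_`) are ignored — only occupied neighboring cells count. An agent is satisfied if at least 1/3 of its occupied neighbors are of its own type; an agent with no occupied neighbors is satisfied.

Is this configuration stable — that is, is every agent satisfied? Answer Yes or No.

(0,1)X 1/2 satisfied
(0,5)X 3/3 satisfied
(0,6)X 2/2 satisfied
(1,1)X 3/5 satisfied
(1,2)O 3/6 satisfied
(1,3)O 4/5 satisfied
(1,4)X 2/5 satisfied
(1,5)X 4/5 satisfied
(2,0)X 3/3 satisfied
(2,1)X 3/6 satisfied
(2,2)O 4/6 satisfied
(2,3)O 6/7 satisfied
(2,4)O 3/5 satisfied
(2,6)X 1/1 satisfied
(3,0)X 3/3 satisfied
(3,2)O 4/5 satisfied
(3,4)O 3/3 satisfied
(4,0)X 1/1 satisfied
(4,2)O 2/2 satisfied
(4,3)O 3/3 satisfied
(4,6)O 0/0 satisfied
All meet the threshold, so the configuration is stable.

Yes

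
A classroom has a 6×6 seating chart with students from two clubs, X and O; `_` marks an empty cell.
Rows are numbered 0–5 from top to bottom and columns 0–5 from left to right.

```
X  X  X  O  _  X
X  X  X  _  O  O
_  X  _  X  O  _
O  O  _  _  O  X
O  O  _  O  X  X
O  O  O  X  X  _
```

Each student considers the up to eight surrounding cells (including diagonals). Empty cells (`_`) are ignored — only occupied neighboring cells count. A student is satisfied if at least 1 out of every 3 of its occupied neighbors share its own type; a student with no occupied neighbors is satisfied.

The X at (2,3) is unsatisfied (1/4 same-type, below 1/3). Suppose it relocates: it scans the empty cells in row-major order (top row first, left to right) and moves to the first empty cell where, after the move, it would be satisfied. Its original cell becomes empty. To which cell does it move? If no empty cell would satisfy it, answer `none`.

(1,3)

Vacating (2,3). Empty cells in order:
  (0,4): 1/4 same-type → still unsatisfied.
  (1,3): 2/5 same-type → satisfied — stop here.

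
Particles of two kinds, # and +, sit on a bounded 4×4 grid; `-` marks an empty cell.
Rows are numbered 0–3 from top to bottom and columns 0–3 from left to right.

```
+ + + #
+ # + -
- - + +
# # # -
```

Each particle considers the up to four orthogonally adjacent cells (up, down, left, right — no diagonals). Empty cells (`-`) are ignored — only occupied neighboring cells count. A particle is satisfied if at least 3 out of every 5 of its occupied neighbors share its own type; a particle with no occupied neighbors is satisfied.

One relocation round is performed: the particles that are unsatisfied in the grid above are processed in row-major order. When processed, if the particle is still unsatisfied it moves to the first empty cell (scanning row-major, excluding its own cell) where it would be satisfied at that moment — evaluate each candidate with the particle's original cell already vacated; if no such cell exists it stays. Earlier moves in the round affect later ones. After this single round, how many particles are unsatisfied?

2

Initially unsatisfied (in order): (0,3), (1,0), (1,1), (3,2).
  (0,3) → (2,1).
  (1,0) → (0,3).
  (1,1) → (2,0).
  (3,2): no empty cell satisfies it; stays.
Resulting grid:
+ + + +
- - + -
# # + +
# # # -
Unsatisfied now: (2,2), (3,2).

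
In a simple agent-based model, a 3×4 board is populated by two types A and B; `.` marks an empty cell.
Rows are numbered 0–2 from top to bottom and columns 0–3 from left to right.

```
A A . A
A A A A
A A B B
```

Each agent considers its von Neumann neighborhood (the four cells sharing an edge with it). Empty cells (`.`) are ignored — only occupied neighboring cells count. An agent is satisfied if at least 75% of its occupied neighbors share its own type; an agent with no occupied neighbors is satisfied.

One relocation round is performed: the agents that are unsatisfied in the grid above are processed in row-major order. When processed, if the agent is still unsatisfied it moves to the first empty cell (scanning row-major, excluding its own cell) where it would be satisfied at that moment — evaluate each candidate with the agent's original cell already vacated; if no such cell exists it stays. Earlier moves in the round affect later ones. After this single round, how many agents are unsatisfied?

3

Initially unsatisfied (in order): (1,2), (1,3), (2,1), (2,2), (2,3).
  (1,2) → (0,2).
  (1,3): no empty cell satisfies it; stays.
  (2,1) → (1,2).
  (2,2): no empty cell satisfies it; stays.
  (2,3): no empty cell satisfies it; stays.
Resulting grid:
A A A A
A A A A
A . B B
Unsatisfied now: (1,3), (2,2), (2,3).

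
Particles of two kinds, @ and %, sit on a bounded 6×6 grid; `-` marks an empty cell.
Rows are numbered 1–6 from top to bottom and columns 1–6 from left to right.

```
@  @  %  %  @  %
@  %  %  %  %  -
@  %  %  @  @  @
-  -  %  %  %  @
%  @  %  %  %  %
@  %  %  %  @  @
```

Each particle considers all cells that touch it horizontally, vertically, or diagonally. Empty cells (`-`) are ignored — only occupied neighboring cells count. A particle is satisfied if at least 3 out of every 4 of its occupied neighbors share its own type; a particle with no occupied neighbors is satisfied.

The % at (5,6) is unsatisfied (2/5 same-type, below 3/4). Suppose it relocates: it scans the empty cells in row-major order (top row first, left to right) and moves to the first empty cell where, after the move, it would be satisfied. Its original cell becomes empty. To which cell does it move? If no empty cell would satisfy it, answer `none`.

Vacating (5,6). Empty cells in order:
  (2,6): 2/5 same-type → still unsatisfied.
  (4,1): 2/4 same-type → still unsatisfied.
  (4,2): 5/7 same-type → still unsatisfied.

none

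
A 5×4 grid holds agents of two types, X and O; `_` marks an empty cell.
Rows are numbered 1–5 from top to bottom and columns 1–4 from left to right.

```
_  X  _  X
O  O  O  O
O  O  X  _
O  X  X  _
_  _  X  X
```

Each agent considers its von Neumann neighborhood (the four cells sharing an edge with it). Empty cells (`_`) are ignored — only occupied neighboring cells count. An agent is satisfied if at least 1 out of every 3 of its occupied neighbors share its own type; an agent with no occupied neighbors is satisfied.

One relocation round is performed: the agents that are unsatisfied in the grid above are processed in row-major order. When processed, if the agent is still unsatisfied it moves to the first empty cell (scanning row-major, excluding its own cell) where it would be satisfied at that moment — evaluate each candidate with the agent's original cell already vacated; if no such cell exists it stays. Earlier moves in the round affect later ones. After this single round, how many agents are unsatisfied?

Initially unsatisfied (in order): (1,2), (1,4).
  (1,2) → (1,3).
  (1,4): now satisfied by earlier moves; stays.
Resulting grid:
_ _ X X
O O O O
O O X _
O X X _
_ _ X X
All satisfied now.

0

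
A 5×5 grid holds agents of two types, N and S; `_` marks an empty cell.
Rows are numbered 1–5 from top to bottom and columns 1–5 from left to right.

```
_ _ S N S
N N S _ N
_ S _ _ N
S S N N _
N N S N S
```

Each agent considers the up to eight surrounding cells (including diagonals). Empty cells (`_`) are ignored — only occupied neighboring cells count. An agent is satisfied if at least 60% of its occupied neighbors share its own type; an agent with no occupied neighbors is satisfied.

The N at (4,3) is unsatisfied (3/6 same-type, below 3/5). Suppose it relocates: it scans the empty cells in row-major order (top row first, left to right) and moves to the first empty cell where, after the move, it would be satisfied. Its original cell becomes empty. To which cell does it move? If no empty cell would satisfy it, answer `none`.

(1,1)

Vacating (4,3). Empty cells in order:
  (1,1): 2/2 same-type → satisfied — stop here.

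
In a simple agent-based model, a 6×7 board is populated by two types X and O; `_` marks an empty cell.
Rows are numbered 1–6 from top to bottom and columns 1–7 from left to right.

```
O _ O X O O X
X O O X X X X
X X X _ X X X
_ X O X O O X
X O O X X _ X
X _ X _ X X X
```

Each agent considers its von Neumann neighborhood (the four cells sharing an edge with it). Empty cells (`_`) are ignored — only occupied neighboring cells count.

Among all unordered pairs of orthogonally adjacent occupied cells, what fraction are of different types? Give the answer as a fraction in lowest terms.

Scan each occupied cell's neighbors to the right and below so each pair is counted once.
Row 1: O(1,1)–X(2,1)≠ O(1,3)–X(1,4)≠ O(1,3)–O(2,3)= X(1,4)–O(1,5)≠ X(1,4)–X(2,4)= O(1,5)–O(1,6)= O(1,5)–X(2,5)≠ O(1,6)–X(1,7)≠ O(1,6)–X(2,6)≠ X(1,7)–X(2,7)=  → 6/10 unlike.
Row 2: X(2,1)–O(2,2)≠ X(2,1)–X(3,1)= O(2,2)–O(2,3)= O(2,2)–X(3,2)≠ O(2,3)–X(2,4)≠ O(2,3)–X(3,3)≠ X(2,4)–X(2,5)= X(2,5)–X(2,6)= X(2,5)–X(3,5)= X(2,6)–X(2,7)= X(2,6)–X(3,6)= X(2,7)–X(3,7)=  → 4/12 unlike.
Row 3: X(3,1)–X(3,2)= X(3,2)–X(3,3)= X(3,2)–X(4,2)= X(3,3)–O(4,3)≠ X(3,5)–X(3,6)= X(3,5)–O(4,5)≠ X(3,6)–X(3,7)= X(3,6)–O(4,6)≠ X(3,7)–X(4,7)=  → 3/9 unlike.
Row 4: X(4,2)–O(4,3)≠ X(4,2)–O(5,2)≠ O(4,3)–X(4,4)≠ O(4,3)–O(5,3)= X(4,4)–O(4,5)≠ X(4,4)–X(5,4)= O(4,5)–O(4,6)= O(4,5)–X(5,5)≠ O(4,6)–X(4,7)≠ X(4,7)–X(5,7)=  → 6/10 unlike.
Row 5: X(5,1)–O(5,2)≠ X(5,1)–X(6,1)= O(5,2)–O(5,3)= O(5,3)–X(5,4)≠ O(5,3)–X(6,3)≠ X(5,4)–X(5,5)= X(5,5)–X(6,5)= X(5,7)–X(6,7)=  → 3/8 unlike.
Row 6: X(6,5)–X(6,6)= X(6,6)–X(6,7)=  → 0/2 unlike.
Total adjacent occupied pairs: 51; unlike-type pairs: 22.
22/51 is already in lowest terms.

22/51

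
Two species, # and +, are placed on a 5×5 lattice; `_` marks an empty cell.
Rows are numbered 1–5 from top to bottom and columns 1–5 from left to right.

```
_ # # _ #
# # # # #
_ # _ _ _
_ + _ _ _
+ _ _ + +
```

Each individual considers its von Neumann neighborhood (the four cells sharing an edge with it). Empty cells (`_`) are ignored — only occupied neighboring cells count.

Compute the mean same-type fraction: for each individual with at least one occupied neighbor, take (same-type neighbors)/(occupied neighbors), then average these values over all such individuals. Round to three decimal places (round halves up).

0.875

Row 1: (1,2)# 2/2 · (1,3)# 2/2 · (1,5)# 1/1
Row 2: (2,1)# 1/1 · (2,2)# 4/4 · (2,3)# 3/3 · (2,4)# 2/2 · (2,5)# 2/2
Row 3: (3,2)# 1/2
Row 4: (4,2)+ 0/1
Row 5: (5,1)+ — no occupied neighbors · (5,4)+ 1/1 · (5,5)+ 1/1
Sum over 12 individuals: 2/2 + 2/2 + 1/1 + 1/1 + 4/4 + 3/3 + 2/2 + 2/2 + 1/2 + 0/1 + 1/1 + 1/1 = 21/2; mean = 21/2 ÷ 12 = 7/8 = 0.875 → 0.875.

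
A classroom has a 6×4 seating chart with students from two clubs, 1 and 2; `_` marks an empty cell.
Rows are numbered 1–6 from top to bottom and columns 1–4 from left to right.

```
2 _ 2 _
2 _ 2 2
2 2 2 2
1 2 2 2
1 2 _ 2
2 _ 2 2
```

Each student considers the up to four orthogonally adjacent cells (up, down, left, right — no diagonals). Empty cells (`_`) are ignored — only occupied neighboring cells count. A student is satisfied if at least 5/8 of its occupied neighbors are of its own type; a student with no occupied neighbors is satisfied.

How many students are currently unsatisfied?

4

Row 1: (1,1)2 1/1 satisfied · (1,3)2 1/1 satisfied
Row 2: (2,1)2 2/2 satisfied · (2,3)2 3/3 satisfied · (2,4)2 2/2 satisfied
Row 3: (3,1)2 2/3 satisfied · (3,2)2 3/3 satisfied · (3,3)2 4/4 satisfied · (3,4)2 3/3 satisfied
Row 4: (4,1)1 1/3 not · (4,2)2 3/4 satisfied · (4,3)2 3/3 satisfied · (4,4)2 3/3 satisfied
Row 5: (5,1)1 1/3 not · (5,2)2 1/2 not · (5,4)2 2/2 satisfied
Row 6: (6,1)2 0/1 not · (6,3)2 1/1 satisfied · (6,4)2 2/2 satisfied
Unsatisfied: (4,1), (5,1), (5,2), (6,1) — 4 in total.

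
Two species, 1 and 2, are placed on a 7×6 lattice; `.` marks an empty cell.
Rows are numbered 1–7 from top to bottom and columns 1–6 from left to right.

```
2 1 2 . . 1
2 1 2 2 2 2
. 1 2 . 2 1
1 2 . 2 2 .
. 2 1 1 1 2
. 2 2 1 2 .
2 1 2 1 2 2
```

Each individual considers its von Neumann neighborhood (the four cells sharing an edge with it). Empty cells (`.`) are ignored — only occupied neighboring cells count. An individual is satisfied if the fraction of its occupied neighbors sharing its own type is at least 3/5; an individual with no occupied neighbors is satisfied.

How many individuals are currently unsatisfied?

23

Row 1: (1,1)2 1/2 ✗ · (1,2)1 1/3 ✗ · (1,3)2 1/2 ✗ · (1,6)1 0/1 ✗
Row 2: (2,1)2 1/2 ✗ · (2,2)1 2/4 ✗ · (2,3)2 3/4 ✓ · (2,4)2 2/2 ✓ · (2,5)2 3/3 ✓ · (2,6)2 1/3 ✗
Row 3: (3,2)1 1/3 ✗ · (3,3)2 1/2 ✗ · (3,5)2 2/3 ✓ · (3,6)1 0/2 ✗
Row 4: (4,1)1 0/1 ✗ · (4,2)2 1/3 ✗ · (4,4)2 1/2 ✗ · (4,5)2 2/3 ✓
Row 5: (5,2)2 2/3 ✓ · (5,3)1 1/3 ✗ · (5,4)1 3/4 ✓ · (5,5)1 1/4 ✗ · (5,6)2 0/1 ✗
Row 6: (6,2)2 2/3 ✓ · (6,3)2 2/4 ✗ · (6,4)1 2/4 ✗ · (6,5)2 1/3 ✗
Row 7: (7,1)2 0/1 ✗ · (7,2)1 0/3 ✗ · (7,3)2 1/3 ✗ · (7,4)1 1/3 ✗ · (7,5)2 2/3 ✓ · (7,6)2 1/1 ✓
Unsatisfied: (1,1), (1,2), (1,3), (1,6), (2,1), (2,2), (2,6), (3,2), (3,3), (3,6), (4,1), (4,2), (4,4), (5,3), (5,5), (5,6), (6,3), (6,4), (6,5), (7,1), (7,2), (7,3), (7,4) — 23 in total.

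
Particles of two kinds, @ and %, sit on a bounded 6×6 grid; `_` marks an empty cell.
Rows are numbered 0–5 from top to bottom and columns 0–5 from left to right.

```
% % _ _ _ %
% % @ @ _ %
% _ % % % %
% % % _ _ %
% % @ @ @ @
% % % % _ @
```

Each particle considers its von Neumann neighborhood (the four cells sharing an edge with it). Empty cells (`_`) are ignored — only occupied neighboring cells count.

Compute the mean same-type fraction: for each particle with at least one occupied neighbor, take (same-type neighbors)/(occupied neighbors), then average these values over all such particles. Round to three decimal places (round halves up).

Row 0: (0,0)% 2/2 · (0,1)% 2/2 · (0,5)% 1/1
Row 1: (1,0)% 3/3 · (1,1)% 2/3 · (1,2)@ 1/3 · (1,3)@ 1/2 · (1,5)% 2/2
Row 2: (2,0)% 2/2 · (2,2)% 2/3 · (2,3)% 2/3 · (2,4)% 2/2 · (2,5)% 3/3
Row 3: (3,0)% 3/3 · (3,1)% 3/3 · (3,2)% 2/3 · (3,5)% 1/2
Row 4: (4,0)% 3/3 · (4,1)% 3/4 · (4,2)@ 1/4 · (4,3)@ 2/3 · (4,4)@ 2/2 · (4,5)@ 2/3
Row 5: (5,0)% 2/2 · (5,1)% 3/3 · (5,2)% 2/3 · (5,3)% 1/2 · (5,5)@ 1/1
Sum over 28 particles: 2/2 + 2/2 + 1/1 + 3/3 + 2/3 + 1/3 + 1/2 + 2/2 + 2/2 + 2/3 + 2/3 + 2/2 + 3/3 + 3/3 + 3/3 + 2/3 + 1/2 + 3/3 + 3/4 + 1/4 + 2/3 + 2/2 + 2/3 + 2/2 + 3/3 + 2/3 + 1/2 + 1/1 = 45/2; mean = 45/2 ÷ 28 = 45/56 = 0.803571… → 0.804.

0.804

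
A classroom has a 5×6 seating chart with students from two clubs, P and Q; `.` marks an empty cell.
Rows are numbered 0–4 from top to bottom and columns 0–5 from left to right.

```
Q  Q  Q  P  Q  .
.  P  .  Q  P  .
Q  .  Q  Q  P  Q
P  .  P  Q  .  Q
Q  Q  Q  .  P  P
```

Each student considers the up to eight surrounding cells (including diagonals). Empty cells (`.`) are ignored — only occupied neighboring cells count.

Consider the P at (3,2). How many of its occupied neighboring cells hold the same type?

Occupied neighbors of (3,2): (2,2)=Q, (2,3)=Q, (3,3)=Q, (4,1)=Q, (4,2)=Q.
Same type (P): 0 of 5.

0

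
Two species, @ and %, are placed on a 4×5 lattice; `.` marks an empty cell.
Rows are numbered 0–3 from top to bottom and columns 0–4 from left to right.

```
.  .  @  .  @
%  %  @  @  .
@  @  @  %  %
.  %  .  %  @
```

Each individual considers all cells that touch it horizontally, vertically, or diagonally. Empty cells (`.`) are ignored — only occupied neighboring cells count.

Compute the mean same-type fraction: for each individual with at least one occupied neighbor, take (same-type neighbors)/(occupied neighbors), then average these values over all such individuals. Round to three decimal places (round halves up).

Row 0: (0,2)@ 2/3 · (0,4)@ 1/1
Row 1: (1,0)% 1/3 · (1,1)% 1/6 · (1,2)@ 4/6 · (1,3)@ 4/6
Row 2: (2,0)@ 1/4 · (2,1)@ 3/6 · (2,2)@ 3/7 · (2,3)% 2/6 · (2,4)% 2/4
Row 3: (3,1)% 0/3 · (3,3)% 2/4 · (3,4)@ 0/3
Sum over 14 individuals: 2/3 + 1/1 + 1/3 + 1/6 + 4/6 + 4/6 + 1/4 + 3/6 + 3/7 + 2/6 + 2/4 + 0/3 + 2/4 + 0/3 = 505/84; mean = 505/84 ÷ 14 = 505/1176 = 0.429421… → 0.429.

0.429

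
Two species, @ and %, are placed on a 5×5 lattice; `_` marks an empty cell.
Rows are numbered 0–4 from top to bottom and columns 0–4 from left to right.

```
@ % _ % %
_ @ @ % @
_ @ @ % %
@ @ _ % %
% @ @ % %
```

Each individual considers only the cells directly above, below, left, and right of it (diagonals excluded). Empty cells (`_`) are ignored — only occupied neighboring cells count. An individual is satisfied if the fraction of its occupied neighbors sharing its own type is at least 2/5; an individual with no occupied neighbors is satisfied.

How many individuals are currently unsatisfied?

(0,0)@ 0/1 not
(0,1)% 0/2 not
(0,3)% 2/2 satisfied
(0,4)% 1/2 satisfied
(1,1)@ 2/3 satisfied
(1,2)@ 2/3 satisfied
(1,3)% 2/4 satisfied
(1,4)@ 0/3 not
(2,1)@ 3/3 satisfied
(2,2)@ 2/3 satisfied
(2,3)% 3/4 satisfied
(2,4)% 2/3 satisfied
(3,0)@ 1/2 satisfied
(3,1)@ 3/3 satisfied
(3,3)% 3/3 satisfied
(3,4)% 3/3 satisfied
(4,0)% 0/2 not
(4,1)@ 2/3 satisfied
(4,2)@ 1/2 satisfied
(4,3)% 2/3 satisfied
(4,4)% 2/2 satisfied
Unsatisfied: (0,0), (0,1), (1,4), (4,0) — 4 in total.

4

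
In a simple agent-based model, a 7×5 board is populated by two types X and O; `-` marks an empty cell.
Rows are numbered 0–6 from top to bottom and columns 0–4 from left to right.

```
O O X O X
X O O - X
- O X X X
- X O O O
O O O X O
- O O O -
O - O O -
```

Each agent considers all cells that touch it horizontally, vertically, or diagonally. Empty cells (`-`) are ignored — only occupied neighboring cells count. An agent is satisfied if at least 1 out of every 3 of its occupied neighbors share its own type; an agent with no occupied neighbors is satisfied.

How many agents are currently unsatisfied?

6

(0,0)O 2/3 satisfied
(0,1)O 3/5 satisfied
(0,2)X 0/4 not
(0,3)O 1/4 not
(0,4)X 1/2 satisfied
(1,0)X 0/4 not
(1,1)O 4/7 satisfied
(1,2)O 4/7 satisfied
(1,4)X 3/4 satisfied
(2,1)O 3/6 satisfied
(2,2)X 2/7 not
(2,3)X 3/7 satisfied
(2,4)X 2/4 satisfied
(3,1)X 1/6 not
(3,2)O 4/8 satisfied
(3,3)O 4/8 satisfied
(3,4)O 2/5 satisfied
(4,0)O 2/3 satisfied
(4,1)O 5/6 satisfied
(4,2)O 6/8 satisfied
(4,3)X 0/7 not
(4,4)O 3/4 satisfied
(5,1)O 6/6 satisfied
(5,2)O 6/7 satisfied
(5,3)O 5/6 satisfied
(6,0)O 1/1 satisfied
(6,2)O 4/4 satisfied
(6,3)O 3/3 satisfied
Unsatisfied: (0,2), (0,3), (1,0), (2,2), (3,1), (4,3) — 6 in total.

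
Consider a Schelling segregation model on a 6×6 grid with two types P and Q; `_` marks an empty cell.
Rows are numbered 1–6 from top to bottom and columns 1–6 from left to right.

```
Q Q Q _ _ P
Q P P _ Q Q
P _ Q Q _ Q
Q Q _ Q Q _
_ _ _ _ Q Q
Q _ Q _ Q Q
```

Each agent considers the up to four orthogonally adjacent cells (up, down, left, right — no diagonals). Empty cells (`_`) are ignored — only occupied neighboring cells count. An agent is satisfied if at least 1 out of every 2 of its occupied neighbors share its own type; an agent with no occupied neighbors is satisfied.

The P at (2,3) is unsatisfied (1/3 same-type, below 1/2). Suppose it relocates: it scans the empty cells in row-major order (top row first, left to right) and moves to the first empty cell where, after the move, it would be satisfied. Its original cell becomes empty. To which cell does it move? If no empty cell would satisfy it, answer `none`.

(1,5)

Vacating (2,3). Empty cells in order:
  (1,4): 0/1 same-type → still unsatisfied.
  (1,5): 1/2 same-type → satisfied — stop here.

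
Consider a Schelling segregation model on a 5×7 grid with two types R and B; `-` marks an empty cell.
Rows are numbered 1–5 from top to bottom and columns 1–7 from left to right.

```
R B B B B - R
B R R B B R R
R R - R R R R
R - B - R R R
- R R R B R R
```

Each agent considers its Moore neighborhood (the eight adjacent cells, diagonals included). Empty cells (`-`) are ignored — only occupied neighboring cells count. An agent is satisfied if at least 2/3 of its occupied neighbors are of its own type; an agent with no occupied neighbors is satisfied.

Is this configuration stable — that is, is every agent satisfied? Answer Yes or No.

No

Row 1: (1,1)R 1/3 unhappy · (1,2)B 2/5 unhappy · (1,3)B 3/5 unhappy · (1,4)B 4/5 ok · (1,5)B 3/4 ok · (1,7)R 2/2 ok
Row 2: (2,1)B 1/5 unhappy · (2,2)R 4/7 unhappy · (2,3)R 3/7 unhappy · (2,4)B 4/7 unhappy · (2,5)B 3/7 unhappy · (2,6)R 5/7 ok · (2,7)R 4/4 ok
Row 3: (3,1)R 3/4 ok · (3,2)R 4/6 ok · (3,4)R 3/6 unhappy · (3,5)R 5/7 ok · (3,6)R 7/8 ok · (3,7)R 5/5 ok
Row 4: (4,1)R 3/3 ok · (4,3)B 0/5 unhappy · (4,5)R 6/7 ok · (4,6)R 7/8 ok · (4,7)R 5/5 ok
Row 5: (5,2)R 2/3 ok · (5,3)R 2/3 ok · (5,4)R 2/4 unhappy · (5,5)B 0/4 unhappy · (5,6)R 4/5 ok · (5,7)R 3/3 ok
For instance (1,1) has only 1/3 same-type neighbors, below 2/3.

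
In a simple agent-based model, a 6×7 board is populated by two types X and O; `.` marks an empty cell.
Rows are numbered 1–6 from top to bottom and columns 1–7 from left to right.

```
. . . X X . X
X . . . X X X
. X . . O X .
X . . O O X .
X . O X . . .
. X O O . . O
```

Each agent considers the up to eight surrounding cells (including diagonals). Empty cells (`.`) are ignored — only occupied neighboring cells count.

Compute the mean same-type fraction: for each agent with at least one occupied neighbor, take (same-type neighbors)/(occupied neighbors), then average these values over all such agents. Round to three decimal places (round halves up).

Row 1: (1,4)X 2/2 · (1,5)X 3/3 · (1,7)X 2/2
Row 2: (2,1)X 1/1 · (2,5)X 4/5 · (2,6)X 5/6 · (2,7)X 3/3
Row 3: (3,2)X 2/2 · (3,5)O 2/6 · (3,6)X 4/6
Row 4: (4,1)X 2/2 · (4,4)O 3/4 · (4,5)O 2/5 · (4,6)X 1/3
Row 5: (5,1)X 2/2 · (5,3)O 3/5 · (5,4)X 0/5
Row 6: (6,2)X 1/3 · (6,3)O 2/4 · (6,4)O 2/3 · (6,7)O — no occupied neighbors
Sum over 20 agents: 2/2 + 3/3 + 2/2 + 1/1 + 4/5 + 5/6 + 3/3 + 2/2 + 2/6 + 4/6 + 2/2 + 3/4 + 2/5 + 1/3 + 2/2 + 3/5 + 0/5 + 1/3 + 2/4 + 2/3 = 853/60; mean = 853/60 ÷ 20 = 853/1200 = 0.710833… → 0.711.

0.711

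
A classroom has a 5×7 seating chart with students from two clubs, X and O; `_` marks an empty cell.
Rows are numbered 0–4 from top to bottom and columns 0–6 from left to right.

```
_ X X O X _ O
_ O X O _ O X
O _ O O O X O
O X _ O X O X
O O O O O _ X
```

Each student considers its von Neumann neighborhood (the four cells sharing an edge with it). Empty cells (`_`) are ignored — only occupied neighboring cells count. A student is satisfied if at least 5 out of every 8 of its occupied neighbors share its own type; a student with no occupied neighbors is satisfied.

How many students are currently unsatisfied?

Row 0: (0,1)X 1/2 not · (0,2)X 2/3 satisfied · (0,3)O 1/3 not · (0,4)X 0/1 not · (0,6)O 0/1 not
Row 1: (1,1)O 0/2 not · (1,2)X 1/4 not · (1,3)O 2/3 satisfied · (1,5)O 0/2 not · (1,6)X 0/3 not
Row 2: (2,0)O 1/1 satisfied · (2,2)O 1/2 not · (2,3)O 4/4 satisfied · (2,4)O 1/3 not · (2,5)X 0/4 not · (2,6)O 0/3 not
Row 3: (3,0)O 2/3 satisfied · (3,1)X 0/2 not · (3,3)O 2/3 satisfied · (3,4)X 0/4 not · (3,5)O 0/3 not · (3,6)X 1/3 not
Row 4: (4,0)O 2/2 satisfied · (4,1)O 2/3 satisfied · (4,2)O 2/2 satisfied · (4,3)O 3/3 satisfied · (4,4)O 1/2 not · (4,6)X 1/1 satisfied
Unsatisfied: (0,1), (0,3), (0,4), (0,6), (1,1), (1,2), (1,5), (1,6), (2,2), (2,4), (2,5), (2,6), (3,1), (3,4), (3,5), (3,6), (4,4) — 17 in total.

17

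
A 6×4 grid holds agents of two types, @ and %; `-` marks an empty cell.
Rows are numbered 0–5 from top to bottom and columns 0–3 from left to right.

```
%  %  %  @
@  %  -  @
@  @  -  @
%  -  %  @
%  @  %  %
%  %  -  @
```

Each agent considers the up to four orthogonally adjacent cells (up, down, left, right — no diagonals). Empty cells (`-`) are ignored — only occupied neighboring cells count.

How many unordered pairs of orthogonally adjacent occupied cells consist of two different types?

11

Scan each occupied cell's neighbors to the right and below so each pair is counted once.
Row 0: %(0,0)–%(0,1)= %(0,0)–@(1,0)≠ %(0,1)–%(0,2)= %(0,1)–%(1,1)= %(0,2)–@(0,3)≠ @(0,3)–@(1,3)=  → 2/6 unlike.
Row 1: @(1,0)–%(1,1)≠ @(1,0)–@(2,0)= %(1,1)–@(2,1)≠ @(1,3)–@(2,3)=  → 2/4 unlike.
Row 2: @(2,0)–@(2,1)= @(2,0)–%(3,0)≠ @(2,3)–@(3,3)=  → 1/3 unlike.
Row 3: %(3,0)–%(4,0)= %(3,2)–@(3,3)≠ %(3,2)–%(4,2)= @(3,3)–%(4,3)≠  → 2/4 unlike.
Row 4: %(4,0)–@(4,1)≠ %(4,0)–%(5,0)= @(4,1)–%(4,2)≠ @(4,1)–%(5,1)≠ %(4,2)–%(4,3)= %(4,3)–@(5,3)≠  → 4/6 unlike.
Row 5: %(5,0)–%(5,1)=  → 0/1 unlike.
Total adjacent occupied pairs: 24; unlike-type pairs: 11.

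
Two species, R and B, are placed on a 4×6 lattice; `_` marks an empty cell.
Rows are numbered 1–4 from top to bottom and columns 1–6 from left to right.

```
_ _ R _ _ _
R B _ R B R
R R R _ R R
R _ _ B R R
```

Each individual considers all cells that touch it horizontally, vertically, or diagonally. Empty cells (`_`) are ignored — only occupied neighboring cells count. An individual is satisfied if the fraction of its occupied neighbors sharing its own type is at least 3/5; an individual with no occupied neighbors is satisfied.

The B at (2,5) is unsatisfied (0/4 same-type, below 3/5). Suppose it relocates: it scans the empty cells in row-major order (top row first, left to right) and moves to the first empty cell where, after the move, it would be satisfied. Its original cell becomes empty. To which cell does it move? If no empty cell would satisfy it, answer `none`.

none

Vacating (2,5). Empty cells in order:
  (1,1): 1/2 same-type → still unsatisfied.
  (1,2): 1/3 same-type → still unsatisfied.
  (1,4): 0/2 same-type → still unsatisfied.
  (1,5): 0/2 same-type → still unsatisfied.
  (1,6): 0/1 same-type → still unsatisfied.
  (2,3): 1/5 same-type → still unsatisfied.
  (3,4): 1/5 same-type → still unsatisfied.
  (4,2): 0/4 same-type → still unsatisfied.
  (4,3): 1/3 same-type → still unsatisfied.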